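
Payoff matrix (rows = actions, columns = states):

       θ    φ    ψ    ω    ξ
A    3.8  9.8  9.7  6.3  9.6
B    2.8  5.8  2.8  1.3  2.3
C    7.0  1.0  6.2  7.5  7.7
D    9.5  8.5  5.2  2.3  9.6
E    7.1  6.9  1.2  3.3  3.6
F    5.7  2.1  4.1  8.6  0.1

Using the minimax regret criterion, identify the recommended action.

Column bests: θ=9.5, φ=9.8, ψ=9.7, ω=8.6, ξ=9.6.
A regrets: 5.7, 0.0, 0.0, 2.3, 0.0 → max 5.7
B regrets: 6.7, 4.0, 6.9, 7.3, 7.3 → max 7.3
C regrets: 2.5, 8.8, 3.5, 1.1, 1.9 → max 8.8
D regrets: 0.0, 1.3, 4.5, 6.3, 0.0 → max 6.3
E regrets: 2.4, 2.9, 8.5, 5.3, 6.0 → max 8.5
F regrets: 3.8, 7.7, 5.6, 0.0, 9.5 → max 9.5
Smallest max regret = 5.7 → A.

A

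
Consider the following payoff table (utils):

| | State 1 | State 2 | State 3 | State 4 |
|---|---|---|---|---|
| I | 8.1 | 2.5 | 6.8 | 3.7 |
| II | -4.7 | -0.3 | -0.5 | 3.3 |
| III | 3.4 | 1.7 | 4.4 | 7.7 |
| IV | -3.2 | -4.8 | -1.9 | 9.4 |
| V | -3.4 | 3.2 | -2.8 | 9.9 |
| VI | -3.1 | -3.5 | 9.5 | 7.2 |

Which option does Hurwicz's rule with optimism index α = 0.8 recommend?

V

I: 0.8·8.1 + 0.2·2.5 = 6.98
II: 0.8·3.3 + 0.2·(-4.7) = 1.7
III: 0.8·7.7 + 0.2·1.7 = 6.5
IV: 0.8·9.4 + 0.2·(-4.8) = 6.56
V: 0.8·9.9 + 0.2·(-3.4) = 7.24
VI: 0.8·9.5 + 0.2·(-3.5) = 6.9
Highest Hurwicz score = 7.24 → V.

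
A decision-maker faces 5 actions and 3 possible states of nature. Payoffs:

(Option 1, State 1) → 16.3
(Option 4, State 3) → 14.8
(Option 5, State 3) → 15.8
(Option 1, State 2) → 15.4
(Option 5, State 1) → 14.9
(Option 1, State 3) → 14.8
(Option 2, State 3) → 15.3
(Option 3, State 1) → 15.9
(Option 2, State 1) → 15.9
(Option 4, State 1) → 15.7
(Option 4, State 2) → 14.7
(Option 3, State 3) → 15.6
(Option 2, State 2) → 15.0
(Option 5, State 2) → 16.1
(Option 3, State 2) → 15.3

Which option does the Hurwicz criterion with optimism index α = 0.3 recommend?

Option 3

Option 1: 0.3·16.3 + 0.7·14.8 = 15.25
Option 2: 0.3·15.9 + 0.7·15.0 = 15.27
Option 3: 0.3·15.9 + 0.7·15.3 = 15.48
Option 4: 0.3·15.7 + 0.7·14.7 = 15
Option 5: 0.3·16.1 + 0.7·14.9 = 15.26
Highest Hurwicz score = 15.48 → Option 3.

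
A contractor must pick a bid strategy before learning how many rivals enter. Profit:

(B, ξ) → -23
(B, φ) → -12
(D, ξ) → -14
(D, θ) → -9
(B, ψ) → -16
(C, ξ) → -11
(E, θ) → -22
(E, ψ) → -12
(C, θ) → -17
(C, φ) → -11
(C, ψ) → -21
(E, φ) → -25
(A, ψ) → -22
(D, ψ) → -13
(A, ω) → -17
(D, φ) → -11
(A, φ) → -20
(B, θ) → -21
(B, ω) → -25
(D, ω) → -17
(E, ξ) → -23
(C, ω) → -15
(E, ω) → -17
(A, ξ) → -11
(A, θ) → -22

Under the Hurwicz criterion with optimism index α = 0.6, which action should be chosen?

D

A: 0.6·(-11) + 0.4·(-22) = -15.4
B: 0.6·(-12) + 0.4·(-25) = -17.2
C: 0.6·(-11) + 0.4·(-21) = -15
D: 0.6·(-9) + 0.4·(-17) = -12.2
E: 0.6·(-12) + 0.4·(-25) = -17.2
Highest Hurwicz score = -12.2 → D.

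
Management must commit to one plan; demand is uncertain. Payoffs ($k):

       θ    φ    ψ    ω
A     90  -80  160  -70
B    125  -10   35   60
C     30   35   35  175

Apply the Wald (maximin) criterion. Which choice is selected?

Row minima: A=-80, B=-10, C=30
Best worst-case = 30 → C.

C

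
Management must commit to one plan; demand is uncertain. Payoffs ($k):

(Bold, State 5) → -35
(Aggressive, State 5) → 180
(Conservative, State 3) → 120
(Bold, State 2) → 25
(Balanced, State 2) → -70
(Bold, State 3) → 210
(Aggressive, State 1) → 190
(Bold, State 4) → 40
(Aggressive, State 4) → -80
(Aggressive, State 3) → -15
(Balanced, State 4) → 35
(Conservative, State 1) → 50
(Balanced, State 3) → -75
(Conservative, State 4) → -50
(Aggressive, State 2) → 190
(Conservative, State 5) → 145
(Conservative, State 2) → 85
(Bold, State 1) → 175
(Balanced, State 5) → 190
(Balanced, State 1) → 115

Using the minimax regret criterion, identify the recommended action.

Conservative

Column bests: State 1=190, State 2=190, State 3=210, State 4=40, State 5=190.
Conservative regrets: 140, 105, 90, 90, 45 → max 140
Balanced regrets: 75, 260, 285, 5, 0 → max 285
Aggressive regrets: 0, 0, 225, 120, 10 → max 225
Bold regrets: 15, 165, 0, 0, 225 → max 225
Smallest max regret = 140 → Conservative.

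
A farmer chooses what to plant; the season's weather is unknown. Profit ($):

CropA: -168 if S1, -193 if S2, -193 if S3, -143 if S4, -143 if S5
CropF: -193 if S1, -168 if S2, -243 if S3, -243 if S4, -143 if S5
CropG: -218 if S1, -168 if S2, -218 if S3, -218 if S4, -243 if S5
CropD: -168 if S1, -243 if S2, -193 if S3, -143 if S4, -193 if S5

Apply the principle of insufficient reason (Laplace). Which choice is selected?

CropA

Row averages: CropA=-168, CropF=-198, CropG=-213, CropD=-188
Highest average = -168 → CropA.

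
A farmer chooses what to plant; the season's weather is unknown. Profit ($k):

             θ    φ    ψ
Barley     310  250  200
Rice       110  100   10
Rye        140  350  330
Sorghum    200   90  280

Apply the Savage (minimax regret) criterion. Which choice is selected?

Column bests: θ=310, φ=350, ψ=330.
Barley regrets: 0, 100, 130 → max 130
Rice regrets: 200, 250, 320 → max 320
Rye regrets: 170, 0, 0 → max 170
Sorghum regrets: 110, 260, 50 → max 260
Smallest max regret = 130 → Barley.

Barley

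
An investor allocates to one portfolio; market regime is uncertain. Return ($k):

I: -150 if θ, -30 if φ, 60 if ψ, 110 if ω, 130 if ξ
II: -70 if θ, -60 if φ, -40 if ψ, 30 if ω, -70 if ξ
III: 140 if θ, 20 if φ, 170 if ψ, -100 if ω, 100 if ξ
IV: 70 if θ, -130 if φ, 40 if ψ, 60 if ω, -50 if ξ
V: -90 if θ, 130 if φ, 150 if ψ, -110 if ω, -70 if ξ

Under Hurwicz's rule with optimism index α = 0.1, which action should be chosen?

I: 0.1·130 + 0.9·(-150) = -122
II: 0.1·30 + 0.9·(-70) = -60
III: 0.1·170 + 0.9·(-100) = -73
IV: 0.1·70 + 0.9·(-130) = -110
V: 0.1·150 + 0.9·(-110) = -84
Highest Hurwicz score = -60 → II.

II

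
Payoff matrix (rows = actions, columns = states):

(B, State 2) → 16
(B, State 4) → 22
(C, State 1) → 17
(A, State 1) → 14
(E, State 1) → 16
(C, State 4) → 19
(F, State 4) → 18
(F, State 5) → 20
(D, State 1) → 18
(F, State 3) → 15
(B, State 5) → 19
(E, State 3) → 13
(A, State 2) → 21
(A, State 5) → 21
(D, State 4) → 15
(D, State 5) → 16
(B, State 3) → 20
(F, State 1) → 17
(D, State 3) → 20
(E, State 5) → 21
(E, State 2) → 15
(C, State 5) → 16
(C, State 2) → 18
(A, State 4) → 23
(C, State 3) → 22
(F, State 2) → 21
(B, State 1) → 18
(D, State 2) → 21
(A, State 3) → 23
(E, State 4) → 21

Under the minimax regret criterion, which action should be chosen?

Column bests: State 1=18, State 2=21, State 3=23, State 4=23, State 5=21.
A regrets: 4, 0, 0, 0, 0 → max 4
B regrets: 0, 5, 3, 1, 2 → max 5
C regrets: 1, 3, 1, 4, 5 → max 5
D regrets: 0, 0, 3, 8, 5 → max 8
E regrets: 2, 6, 10, 2, 0 → max 10
F regrets: 1, 0, 8, 5, 1 → max 8
Smallest max regret = 4 → A.

A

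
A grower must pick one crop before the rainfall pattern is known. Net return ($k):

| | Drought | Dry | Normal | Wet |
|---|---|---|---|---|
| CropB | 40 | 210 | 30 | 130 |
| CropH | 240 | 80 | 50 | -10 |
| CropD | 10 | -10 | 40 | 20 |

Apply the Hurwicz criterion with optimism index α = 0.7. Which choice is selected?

CropB: 0.7·210 + 0.3·30 = 156
CropH: 0.7·240 + 0.3·(-10) = 165
CropD: 0.7·40 + 0.3·(-10) = 25
Highest Hurwicz score = 165 → CropH.

CropH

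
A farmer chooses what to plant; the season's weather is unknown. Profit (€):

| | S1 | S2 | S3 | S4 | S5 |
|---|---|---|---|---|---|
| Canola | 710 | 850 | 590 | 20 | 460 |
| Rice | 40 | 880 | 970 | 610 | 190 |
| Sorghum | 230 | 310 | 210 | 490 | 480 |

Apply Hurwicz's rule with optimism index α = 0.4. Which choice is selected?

Rice

Canola: 0.4·850 + 0.6·20 = 352
Rice: 0.4·970 + 0.6·40 = 412
Sorghum: 0.4·490 + 0.6·210 = 322
Highest Hurwicz score = 412 → Rice.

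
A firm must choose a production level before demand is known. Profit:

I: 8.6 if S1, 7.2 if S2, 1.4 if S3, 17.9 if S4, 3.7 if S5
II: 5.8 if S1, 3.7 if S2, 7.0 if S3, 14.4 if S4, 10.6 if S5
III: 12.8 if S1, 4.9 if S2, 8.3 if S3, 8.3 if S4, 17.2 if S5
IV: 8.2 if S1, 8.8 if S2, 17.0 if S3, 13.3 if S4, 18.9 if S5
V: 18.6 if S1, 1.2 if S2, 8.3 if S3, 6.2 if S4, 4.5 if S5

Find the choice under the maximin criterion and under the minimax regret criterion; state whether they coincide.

maximin → IV; minimax regret → III (disagree)

Row minima: I=1.4, II=3.7, III=4.9, IV=8.2, V=1.2
Best worst-case = 8.2 → IV.
Column bests: S1=18.6, S2=8.8, S3=17.0, S4=17.9, S5=18.9.
I regrets: 10.0, 1.6, 15.6, 0.0, 15.2 → max 15.6
II regrets: 12.8, 5.1, 10.0, 3.5, 8.3 → max 12.8
III regrets: 5.8, 3.9, 8.7, 9.6, 1.7 → max 9.6
IV regrets: 10.4, 0.0, 0.0, 4.6, 0.0 → max 10.4
V regrets: 0.0, 7.6, 8.7, 11.7, 14.4 → max 14.4
Smallest max regret = 9.6 → III.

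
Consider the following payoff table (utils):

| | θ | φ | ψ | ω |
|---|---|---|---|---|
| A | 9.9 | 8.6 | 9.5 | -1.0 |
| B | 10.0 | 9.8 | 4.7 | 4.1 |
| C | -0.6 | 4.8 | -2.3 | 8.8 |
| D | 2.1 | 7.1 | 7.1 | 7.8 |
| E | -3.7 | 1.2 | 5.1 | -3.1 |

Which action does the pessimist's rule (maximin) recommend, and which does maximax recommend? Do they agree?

Row minima: A=-1.0, B=4.1, C=-2.3, D=2.1, E=-3.7
Best worst-case = 4.1 → B.
Row maxima: A=9.9, B=10.0, C=8.8, D=7.8, E=5.1
Best best-case = 10.0 → B.

maximin → B; maximax → B (agree)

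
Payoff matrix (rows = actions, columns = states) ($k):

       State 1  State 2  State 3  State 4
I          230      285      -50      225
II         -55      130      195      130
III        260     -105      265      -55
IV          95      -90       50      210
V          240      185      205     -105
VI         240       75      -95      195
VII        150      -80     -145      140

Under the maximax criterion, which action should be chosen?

I

Row maxima: I=285, II=195, III=265, IV=210, V=240, VI=240, VII=150
Best best-case = 285 → I.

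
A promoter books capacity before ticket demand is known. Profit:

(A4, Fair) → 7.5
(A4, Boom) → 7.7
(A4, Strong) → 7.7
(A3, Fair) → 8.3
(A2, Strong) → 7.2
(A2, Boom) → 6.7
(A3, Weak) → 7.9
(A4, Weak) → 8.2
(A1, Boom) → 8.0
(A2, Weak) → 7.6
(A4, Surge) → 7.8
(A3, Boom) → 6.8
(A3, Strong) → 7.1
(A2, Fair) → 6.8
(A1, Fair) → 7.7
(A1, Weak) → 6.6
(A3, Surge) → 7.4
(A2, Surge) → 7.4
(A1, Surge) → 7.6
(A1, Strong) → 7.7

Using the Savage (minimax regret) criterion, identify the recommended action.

Column bests: Weak=8.2, Fair=8.3, Strong=7.7, Boom=8.0, Surge=7.8.
A1 regrets: 1.6, 0.6, 0.0, 0.0, 0.2 → max 1.6
A2 regrets: 0.6, 1.5, 0.5, 1.3, 0.4 → max 1.5
A3 regrets: 0.3, 0.0, 0.6, 1.2, 0.4 → max 1.2
A4 regrets: 0.0, 0.8, 0.0, 0.3, 0.0 → max 0.8
Smallest max regret = 0.8 → A4.

A4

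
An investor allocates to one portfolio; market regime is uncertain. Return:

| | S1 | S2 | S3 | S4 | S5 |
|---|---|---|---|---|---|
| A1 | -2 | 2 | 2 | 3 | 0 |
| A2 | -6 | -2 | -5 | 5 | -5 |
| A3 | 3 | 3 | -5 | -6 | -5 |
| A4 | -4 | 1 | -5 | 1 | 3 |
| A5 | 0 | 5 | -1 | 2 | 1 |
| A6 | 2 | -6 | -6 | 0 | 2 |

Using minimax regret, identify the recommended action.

A5

Column bests: S1=3, S2=5, S3=2, S4=5, S5=3.
A1 regrets: 5, 3, 0, 2, 3 → max 5
A2 regrets: 9, 7, 7, 0, 8 → max 9
A3 regrets: 0, 2, 7, 11, 8 → max 11
A4 regrets: 7, 4, 7, 4, 0 → max 7
A5 regrets: 3, 0, 3, 3, 2 → max 3
A6 regrets: 1, 11, 8, 5, 1 → max 11
Smallest max regret = 3 → A5.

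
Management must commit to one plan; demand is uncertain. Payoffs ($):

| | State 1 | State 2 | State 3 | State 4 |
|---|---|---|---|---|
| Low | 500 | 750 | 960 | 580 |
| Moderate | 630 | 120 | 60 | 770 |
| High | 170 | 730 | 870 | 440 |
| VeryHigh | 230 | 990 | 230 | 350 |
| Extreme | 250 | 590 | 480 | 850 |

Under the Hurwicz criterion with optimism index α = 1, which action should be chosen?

VeryHigh

Low: 1·960 + 0·500 = 960
Moderate: 1·770 + 0·60 = 770
High: 1·870 + 0·170 = 870
VeryHigh: 1·990 + 0·230 = 990
Extreme: 1·850 + 0·250 = 850
Highest Hurwicz score = 990 → VeryHigh.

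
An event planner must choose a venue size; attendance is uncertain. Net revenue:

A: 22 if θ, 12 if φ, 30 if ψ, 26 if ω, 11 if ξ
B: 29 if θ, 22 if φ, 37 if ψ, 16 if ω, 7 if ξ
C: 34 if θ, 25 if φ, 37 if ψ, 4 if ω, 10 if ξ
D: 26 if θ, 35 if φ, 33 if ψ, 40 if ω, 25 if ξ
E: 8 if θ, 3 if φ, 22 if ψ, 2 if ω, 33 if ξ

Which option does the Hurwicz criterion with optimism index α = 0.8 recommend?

A: 0.8·30 + 0.2·11 = 26.2
B: 0.8·37 + 0.2·7 = 31
C: 0.8·37 + 0.2·4 = 30.4
D: 0.8·40 + 0.2·25 = 37
E: 0.8·33 + 0.2·2 = 26.8
Highest Hurwicz score = 37 → D.

D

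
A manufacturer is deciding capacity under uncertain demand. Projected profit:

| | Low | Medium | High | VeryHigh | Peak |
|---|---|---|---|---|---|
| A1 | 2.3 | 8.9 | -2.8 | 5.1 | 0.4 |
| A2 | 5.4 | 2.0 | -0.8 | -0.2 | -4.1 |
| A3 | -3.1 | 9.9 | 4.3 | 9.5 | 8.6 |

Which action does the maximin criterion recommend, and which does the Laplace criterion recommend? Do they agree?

maximin → A1; laplace → A3 (disagree)

Row minima: A1=-2.8, A2=-4.1, A3=-3.1
Best worst-case = -2.8 → A1.
Row averages: A1=2.78, A2=0.46, A3=5.84
Highest average = 5.84 → A3.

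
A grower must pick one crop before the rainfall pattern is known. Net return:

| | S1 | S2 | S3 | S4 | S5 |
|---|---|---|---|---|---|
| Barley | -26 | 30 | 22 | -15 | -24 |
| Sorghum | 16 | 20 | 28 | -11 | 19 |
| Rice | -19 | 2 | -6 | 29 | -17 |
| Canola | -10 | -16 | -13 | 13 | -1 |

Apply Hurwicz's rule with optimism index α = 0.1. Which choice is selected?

Sorghum

Barley: 0.1·30 + 0.9·(-26) = -20.4
Sorghum: 0.1·28 + 0.9·(-11) = -7.1
Rice: 0.1·29 + 0.9·(-19) = -14.2
Canola: 0.1·13 + 0.9·(-16) = -13.1
Highest Hurwicz score = -7.1 → Sorghum.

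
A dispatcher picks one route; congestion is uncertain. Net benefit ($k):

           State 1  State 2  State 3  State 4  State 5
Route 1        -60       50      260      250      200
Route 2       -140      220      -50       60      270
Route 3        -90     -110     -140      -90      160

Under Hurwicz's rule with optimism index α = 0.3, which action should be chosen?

Route 1

Route 1: 0.3·260 + 0.7·(-60) = 36
Route 2: 0.3·270 + 0.7·(-140) = -17
Route 3: 0.3·160 + 0.7·(-140) = -50
Highest Hurwicz score = 36 → Route 1.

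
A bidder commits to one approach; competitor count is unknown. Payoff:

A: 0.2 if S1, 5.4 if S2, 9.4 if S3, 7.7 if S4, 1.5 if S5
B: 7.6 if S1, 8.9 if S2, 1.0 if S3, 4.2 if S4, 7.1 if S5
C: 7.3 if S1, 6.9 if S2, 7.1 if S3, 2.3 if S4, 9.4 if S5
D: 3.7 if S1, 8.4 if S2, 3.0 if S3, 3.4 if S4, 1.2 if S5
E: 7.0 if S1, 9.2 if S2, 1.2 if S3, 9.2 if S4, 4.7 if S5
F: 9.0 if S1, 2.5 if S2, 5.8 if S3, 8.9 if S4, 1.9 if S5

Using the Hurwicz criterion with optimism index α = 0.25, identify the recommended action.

A: 0.25·9.4 + 0.75·0.2 = 2.5
B: 0.25·8.9 + 0.75·1.0 = 2.975
C: 0.25·9.4 + 0.75·2.3 = 4.075
D: 0.25·8.4 + 0.75·1.2 = 3
E: 0.25·9.2 + 0.75·1.2 = 3.2
F: 0.25·9.0 + 0.75·1.9 = 3.675
Highest Hurwicz score = 4.075 → C.

C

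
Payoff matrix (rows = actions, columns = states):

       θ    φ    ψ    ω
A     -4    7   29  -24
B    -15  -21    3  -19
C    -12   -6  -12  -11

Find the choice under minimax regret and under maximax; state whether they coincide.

Column bests: θ=-4, φ=7, ψ=29, ω=-11.
A regrets: 0, 0, 0, 13 → max 13
B regrets: 11, 28, 26, 8 → max 28
C regrets: 8, 13, 41, 0 → max 41
Smallest max regret = 13 → A.
Row maxima: A=29, B=3, C=-6
Best best-case = 29 → A.

minimax regret → A; maximax → A (agree)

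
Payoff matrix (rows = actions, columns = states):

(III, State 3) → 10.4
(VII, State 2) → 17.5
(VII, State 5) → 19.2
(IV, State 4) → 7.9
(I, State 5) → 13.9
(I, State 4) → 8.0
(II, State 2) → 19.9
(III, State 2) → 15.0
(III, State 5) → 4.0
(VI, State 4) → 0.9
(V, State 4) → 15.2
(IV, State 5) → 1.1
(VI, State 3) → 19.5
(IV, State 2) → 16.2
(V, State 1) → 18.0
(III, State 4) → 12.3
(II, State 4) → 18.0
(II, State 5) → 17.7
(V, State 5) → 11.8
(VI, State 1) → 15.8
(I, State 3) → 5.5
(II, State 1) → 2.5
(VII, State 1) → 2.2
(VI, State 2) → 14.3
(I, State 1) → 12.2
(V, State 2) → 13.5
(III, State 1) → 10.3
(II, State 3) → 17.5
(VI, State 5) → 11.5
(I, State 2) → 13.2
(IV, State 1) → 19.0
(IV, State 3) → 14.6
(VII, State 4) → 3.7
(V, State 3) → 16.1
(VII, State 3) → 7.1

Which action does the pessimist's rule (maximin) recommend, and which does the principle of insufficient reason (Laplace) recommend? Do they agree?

maximin → V; laplace → II (disagree)

Row minima: I=5.5, II=2.5, III=4.0, IV=1.1, V=11.8, VI=0.9, VII=2.2
Best worst-case = 11.8 → V.
Row averages: I=10.56, II=15.12, III=10.4, IV=11.76, V=14.92, VI=12.4, VII=9.94
Highest average = 15.12 → II.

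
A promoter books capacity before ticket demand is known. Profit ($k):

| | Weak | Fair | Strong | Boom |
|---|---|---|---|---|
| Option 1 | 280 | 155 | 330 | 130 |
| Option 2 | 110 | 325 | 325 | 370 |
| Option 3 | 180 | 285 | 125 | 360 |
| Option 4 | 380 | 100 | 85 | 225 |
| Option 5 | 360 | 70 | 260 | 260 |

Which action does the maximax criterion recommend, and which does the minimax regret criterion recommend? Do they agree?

Row maxima: Option 1=330, Option 2=370, Option 3=360, Option 4=380, Option 5=360
Best best-case = 380 → Option 4.
Column bests: Weak=380, Fair=325, Strong=330, Boom=370.
Option 1 regrets: 100, 170, 0, 240 → max 240
Option 2 regrets: 270, 0, 5, 0 → max 270
Option 3 regrets: 200, 40, 205, 10 → max 205
Option 4 regrets: 0, 225, 245, 145 → max 245
Option 5 regrets: 20, 255, 70, 110 → max 255
Smallest max regret = 205 → Option 3.

maximax → Option 4; minimax regret → Option 3 (disagree)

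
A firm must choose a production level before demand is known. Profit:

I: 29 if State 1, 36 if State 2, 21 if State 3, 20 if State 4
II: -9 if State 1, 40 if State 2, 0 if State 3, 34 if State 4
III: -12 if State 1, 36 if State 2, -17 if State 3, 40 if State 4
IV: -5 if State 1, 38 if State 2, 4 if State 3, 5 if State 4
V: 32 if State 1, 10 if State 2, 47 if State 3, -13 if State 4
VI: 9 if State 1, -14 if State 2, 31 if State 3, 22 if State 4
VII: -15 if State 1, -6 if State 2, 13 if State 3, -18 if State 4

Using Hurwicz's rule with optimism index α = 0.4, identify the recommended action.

I: 0.4·36 + 0.6·20 = 26.4
II: 0.4·40 + 0.6·(-9) = 10.6
III: 0.4·40 + 0.6·(-17) = 5.8
IV: 0.4·38 + 0.6·(-5) = 12.2
V: 0.4·47 + 0.6·(-13) = 11
VI: 0.4·31 + 0.6·(-14) = 4
VII: 0.4·13 + 0.6·(-18) = -5.6
Highest Hurwicz score = 26.4 → I.

I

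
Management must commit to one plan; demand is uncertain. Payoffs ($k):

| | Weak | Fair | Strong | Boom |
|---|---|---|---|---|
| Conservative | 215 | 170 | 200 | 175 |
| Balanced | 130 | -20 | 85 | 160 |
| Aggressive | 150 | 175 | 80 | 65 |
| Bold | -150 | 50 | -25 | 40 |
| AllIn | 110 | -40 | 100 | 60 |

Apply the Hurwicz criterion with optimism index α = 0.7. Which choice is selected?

Conservative: 0.7·215 + 0.3·170 = 201.5
Balanced: 0.7·160 + 0.3·(-20) = 106
Aggressive: 0.7·175 + 0.3·65 = 142
Bold: 0.7·50 + 0.3·(-150) = -10
AllIn: 0.7·110 + 0.3·(-40) = 65
Highest Hurwicz score = 201.5 → Conservative.

Conservative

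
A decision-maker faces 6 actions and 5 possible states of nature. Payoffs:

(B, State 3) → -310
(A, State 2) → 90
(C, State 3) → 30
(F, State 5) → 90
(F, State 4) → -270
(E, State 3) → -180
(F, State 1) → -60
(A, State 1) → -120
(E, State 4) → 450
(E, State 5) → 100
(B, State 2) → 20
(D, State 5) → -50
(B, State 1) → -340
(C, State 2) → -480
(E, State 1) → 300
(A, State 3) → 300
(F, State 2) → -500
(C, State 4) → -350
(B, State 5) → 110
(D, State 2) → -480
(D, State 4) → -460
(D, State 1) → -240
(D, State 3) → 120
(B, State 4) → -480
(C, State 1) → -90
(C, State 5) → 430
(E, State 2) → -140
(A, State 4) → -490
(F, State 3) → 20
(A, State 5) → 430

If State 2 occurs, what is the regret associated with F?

590

Best payoff under State 2 is 90.
Regret = 90 − (-500) = 590.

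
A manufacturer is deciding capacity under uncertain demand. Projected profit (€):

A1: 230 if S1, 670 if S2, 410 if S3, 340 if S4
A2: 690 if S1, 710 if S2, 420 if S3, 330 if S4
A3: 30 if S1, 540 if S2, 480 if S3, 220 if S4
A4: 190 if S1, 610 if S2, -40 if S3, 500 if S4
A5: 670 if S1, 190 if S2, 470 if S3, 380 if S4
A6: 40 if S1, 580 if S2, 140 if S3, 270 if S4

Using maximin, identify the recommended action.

Row minima: A1=230, A2=330, A3=30, A4=-40, A5=190, A6=40
Best worst-case = 330 → A2.

A2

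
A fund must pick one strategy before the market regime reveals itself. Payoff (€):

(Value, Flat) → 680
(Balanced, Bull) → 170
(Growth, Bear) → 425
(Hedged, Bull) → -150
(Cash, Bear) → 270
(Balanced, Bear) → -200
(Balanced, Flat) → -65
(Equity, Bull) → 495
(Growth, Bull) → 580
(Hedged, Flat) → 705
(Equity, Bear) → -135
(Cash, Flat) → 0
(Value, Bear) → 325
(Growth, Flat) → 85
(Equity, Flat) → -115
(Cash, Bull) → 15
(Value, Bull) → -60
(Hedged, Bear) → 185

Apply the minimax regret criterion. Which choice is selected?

Growth

Column bests: Bear=425, Flat=705, Bull=580.
Cash regrets: 155, 705, 565 → max 705
Equity regrets: 560, 820, 85 → max 820
Hedged regrets: 240, 0, 730 → max 730
Balanced regrets: 625, 770, 410 → max 770
Growth regrets: 0, 620, 0 → max 620
Value regrets: 100, 25, 640 → max 640
Smallest max regret = 620 → Growth.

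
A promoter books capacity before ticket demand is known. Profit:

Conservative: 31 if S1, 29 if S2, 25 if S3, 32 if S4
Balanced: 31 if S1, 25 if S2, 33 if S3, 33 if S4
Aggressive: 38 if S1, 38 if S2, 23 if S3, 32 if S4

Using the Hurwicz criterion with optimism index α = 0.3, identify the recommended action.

Conservative: 0.3·32 + 0.7·25 = 27.1
Balanced: 0.3·33 + 0.7·25 = 27.4
Aggressive: 0.3·38 + 0.7·23 = 27.5
Highest Hurwicz score = 27.5 → Aggressive.

Aggressive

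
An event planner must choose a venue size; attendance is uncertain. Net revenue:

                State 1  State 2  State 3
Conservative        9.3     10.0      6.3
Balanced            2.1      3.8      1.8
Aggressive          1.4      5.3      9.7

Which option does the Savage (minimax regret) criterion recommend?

Conservative

Column bests: State 1=9.3, State 2=10.0, State 3=9.7.
Conservative regrets: 0.0, 0.0, 3.4 → max 3.4
Balanced regrets: 7.2, 6.2, 7.9 → max 7.9
Aggressive regrets: 7.9, 4.7, 0.0 → max 7.9
Smallest max regret = 3.4 → Conservative.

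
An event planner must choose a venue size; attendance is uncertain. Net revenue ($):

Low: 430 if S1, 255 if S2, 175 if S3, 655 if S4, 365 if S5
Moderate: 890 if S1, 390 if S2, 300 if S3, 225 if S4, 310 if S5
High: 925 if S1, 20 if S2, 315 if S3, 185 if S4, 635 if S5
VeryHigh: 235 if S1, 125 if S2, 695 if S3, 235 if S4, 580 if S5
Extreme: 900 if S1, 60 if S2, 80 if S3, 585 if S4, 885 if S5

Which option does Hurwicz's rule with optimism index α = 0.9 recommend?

High

Low: 0.9·655 + 0.1·175 = 607
Moderate: 0.9·890 + 0.1·225 = 823.5
High: 0.9·925 + 0.1·20 = 834.5
VeryHigh: 0.9·695 + 0.1·125 = 638
Extreme: 0.9·900 + 0.1·60 = 816
Highest Hurwicz score = 834.5 → High.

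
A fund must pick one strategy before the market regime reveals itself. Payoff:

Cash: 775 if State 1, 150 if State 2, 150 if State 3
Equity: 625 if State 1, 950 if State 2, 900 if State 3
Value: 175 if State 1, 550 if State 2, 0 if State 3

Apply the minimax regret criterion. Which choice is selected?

Equity

Column bests: State 1=775, State 2=950, State 3=900.
Cash regrets: 0, 800, 750 → max 800
Equity regrets: 150, 0, 0 → max 150
Value regrets: 600, 400, 900 → max 900
Smallest max regret = 150 → Equity.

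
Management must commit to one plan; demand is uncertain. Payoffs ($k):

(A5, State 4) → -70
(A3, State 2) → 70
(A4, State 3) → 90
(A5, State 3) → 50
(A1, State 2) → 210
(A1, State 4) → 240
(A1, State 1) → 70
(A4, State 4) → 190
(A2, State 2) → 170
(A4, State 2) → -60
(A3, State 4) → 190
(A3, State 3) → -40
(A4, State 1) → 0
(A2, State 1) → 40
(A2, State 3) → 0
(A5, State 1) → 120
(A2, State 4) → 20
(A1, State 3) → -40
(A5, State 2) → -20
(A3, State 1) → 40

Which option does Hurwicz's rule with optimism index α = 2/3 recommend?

A1: 2/3·240 + 1/3·(-40) = 440/3
A2: 2/3·170 + 1/3·0 = 340/3
A3: 2/3·190 + 1/3·(-40) = 340/3
A4: 2/3·190 + 1/3·(-60) = 320/3
A5: 2/3·120 + 1/3·(-70) = 170/3
Highest Hurwicz score = 440/3 → A1.

A1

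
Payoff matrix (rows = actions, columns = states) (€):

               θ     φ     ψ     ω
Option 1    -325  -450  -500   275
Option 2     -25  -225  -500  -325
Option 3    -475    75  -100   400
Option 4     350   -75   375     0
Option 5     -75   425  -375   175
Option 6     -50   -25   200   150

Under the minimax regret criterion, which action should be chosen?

Option 6

Column bests: θ=350, φ=425, ψ=375, ω=400.
Option 1 regrets: 675, 875, 875, 125 → max 875
Option 2 regrets: 375, 650, 875, 725 → max 875
Option 3 regrets: 825, 350, 475, 0 → max 825
Option 4 regrets: 0, 500, 0, 400 → max 500
Option 5 regrets: 425, 0, 750, 225 → max 750
Option 6 regrets: 400, 450, 175, 250 → max 450
Smallest max regret = 450 → Option 6.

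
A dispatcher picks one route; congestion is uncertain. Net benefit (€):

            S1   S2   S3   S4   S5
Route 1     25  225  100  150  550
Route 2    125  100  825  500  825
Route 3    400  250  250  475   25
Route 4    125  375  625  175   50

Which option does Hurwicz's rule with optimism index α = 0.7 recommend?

Route 2

Route 1: 0.7·550 + 0.3·25 = 392.5
Route 2: 0.7·825 + 0.3·100 = 607.5
Route 3: 0.7·475 + 0.3·25 = 340
Route 4: 0.7·625 + 0.3·50 = 452.5
Highest Hurwicz score = 607.5 → Route 2.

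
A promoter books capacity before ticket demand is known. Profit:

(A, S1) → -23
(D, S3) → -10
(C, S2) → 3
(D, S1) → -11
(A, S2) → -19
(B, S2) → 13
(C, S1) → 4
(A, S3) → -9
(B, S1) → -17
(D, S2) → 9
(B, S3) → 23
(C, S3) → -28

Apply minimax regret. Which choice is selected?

B

Column bests: S1=4, S2=13, S3=23.
A regrets: 27, 32, 32 → max 32
B regrets: 21, 0, 0 → max 21
C regrets: 0, 10, 51 → max 51
D regrets: 15, 4, 33 → max 33
Smallest max regret = 21 → B.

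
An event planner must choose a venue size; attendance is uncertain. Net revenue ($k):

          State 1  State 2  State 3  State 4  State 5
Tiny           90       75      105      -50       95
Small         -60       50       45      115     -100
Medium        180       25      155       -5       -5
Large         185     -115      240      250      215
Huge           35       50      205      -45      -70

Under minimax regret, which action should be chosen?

Large

Column bests: State 1=185, State 2=75, State 3=240, State 4=250, State 5=215.
Tiny regrets: 95, 0, 135, 300, 120 → max 300
Small regrets: 245, 25, 195, 135, 315 → max 315
Medium regrets: 5, 50, 85, 255, 220 → max 255
Large regrets: 0, 190, 0, 0, 0 → max 190
Huge regrets: 150, 25, 35, 295, 285 → max 295
Smallest max regret = 190 → Large.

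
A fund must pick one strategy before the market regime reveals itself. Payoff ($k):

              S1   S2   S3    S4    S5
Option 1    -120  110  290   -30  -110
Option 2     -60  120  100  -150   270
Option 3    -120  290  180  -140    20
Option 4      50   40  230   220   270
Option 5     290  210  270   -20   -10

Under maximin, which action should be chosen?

Option 4

Row minima: Option 1=-120, Option 2=-150, Option 3=-140, Option 4=40, Option 5=-20
Best worst-case = 40 → Option 4.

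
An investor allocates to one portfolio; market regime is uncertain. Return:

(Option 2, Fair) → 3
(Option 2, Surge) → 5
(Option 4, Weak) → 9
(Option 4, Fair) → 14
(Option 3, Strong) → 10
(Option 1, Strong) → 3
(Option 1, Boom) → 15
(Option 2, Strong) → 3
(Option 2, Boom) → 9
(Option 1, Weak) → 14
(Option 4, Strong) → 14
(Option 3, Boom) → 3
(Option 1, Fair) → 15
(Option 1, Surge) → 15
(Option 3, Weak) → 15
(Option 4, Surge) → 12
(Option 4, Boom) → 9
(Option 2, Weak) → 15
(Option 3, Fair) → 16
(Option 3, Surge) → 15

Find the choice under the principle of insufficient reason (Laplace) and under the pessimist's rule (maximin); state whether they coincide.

laplace → Option 1; maximin → Option 4 (disagree)

Row averages: Option 1=12.4, Option 2=7, Option 3=11.8, Option 4=11.6
Highest average = 12.4 → Option 1.
Row minima: Option 1=3, Option 2=3, Option 3=3, Option 4=9
Best worst-case = 9 → Option 4.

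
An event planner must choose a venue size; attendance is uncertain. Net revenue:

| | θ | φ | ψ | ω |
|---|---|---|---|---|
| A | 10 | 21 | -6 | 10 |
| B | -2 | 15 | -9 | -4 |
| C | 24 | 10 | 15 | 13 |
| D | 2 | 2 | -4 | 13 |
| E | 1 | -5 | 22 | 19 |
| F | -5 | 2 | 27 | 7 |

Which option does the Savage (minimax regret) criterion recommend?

Column bests: θ=24, φ=21, ψ=27, ω=19.
A regrets: 14, 0, 33, 9 → max 33
B regrets: 26, 6, 36, 23 → max 36
C regrets: 0, 11, 12, 6 → max 12
D regrets: 22, 19, 31, 6 → max 31
E regrets: 23, 26, 5, 0 → max 26
F regrets: 29, 19, 0, 12 → max 29
Smallest max regret = 12 → C.

C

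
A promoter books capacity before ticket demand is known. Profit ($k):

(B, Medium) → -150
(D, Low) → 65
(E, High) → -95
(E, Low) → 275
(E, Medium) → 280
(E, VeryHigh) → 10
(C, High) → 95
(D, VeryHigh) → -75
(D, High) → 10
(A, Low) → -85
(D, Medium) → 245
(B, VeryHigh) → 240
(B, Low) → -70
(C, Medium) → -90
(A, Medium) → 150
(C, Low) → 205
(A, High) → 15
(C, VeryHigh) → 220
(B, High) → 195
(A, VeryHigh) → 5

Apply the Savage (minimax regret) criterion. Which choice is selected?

Column bests: Low=275, Medium=280, High=195, VeryHigh=240.
A regrets: 360, 130, 180, 235 → max 360
B regrets: 345, 430, 0, 0 → max 430
C regrets: 70, 370, 100, 20 → max 370
D regrets: 210, 35, 185, 315 → max 315
E regrets: 0, 0, 290, 230 → max 290
Smallest max regret = 290 → E.

E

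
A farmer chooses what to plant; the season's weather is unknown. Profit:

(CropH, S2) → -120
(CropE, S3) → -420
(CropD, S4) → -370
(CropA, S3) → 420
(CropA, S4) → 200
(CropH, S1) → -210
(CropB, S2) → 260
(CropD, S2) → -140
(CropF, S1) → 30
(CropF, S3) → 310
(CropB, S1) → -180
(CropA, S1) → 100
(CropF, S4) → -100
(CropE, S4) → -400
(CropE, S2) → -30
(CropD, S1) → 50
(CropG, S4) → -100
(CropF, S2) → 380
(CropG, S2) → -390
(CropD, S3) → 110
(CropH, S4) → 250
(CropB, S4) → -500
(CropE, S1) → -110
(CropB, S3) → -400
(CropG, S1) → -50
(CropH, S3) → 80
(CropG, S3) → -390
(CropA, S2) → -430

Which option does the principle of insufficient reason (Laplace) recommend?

CropF

Row averages: CropE=-240, CropF=155, CropH=0, CropB=-205, CropG=-232.5, CropA=72.5, CropD=-87.5
Highest average = 155 → CropF.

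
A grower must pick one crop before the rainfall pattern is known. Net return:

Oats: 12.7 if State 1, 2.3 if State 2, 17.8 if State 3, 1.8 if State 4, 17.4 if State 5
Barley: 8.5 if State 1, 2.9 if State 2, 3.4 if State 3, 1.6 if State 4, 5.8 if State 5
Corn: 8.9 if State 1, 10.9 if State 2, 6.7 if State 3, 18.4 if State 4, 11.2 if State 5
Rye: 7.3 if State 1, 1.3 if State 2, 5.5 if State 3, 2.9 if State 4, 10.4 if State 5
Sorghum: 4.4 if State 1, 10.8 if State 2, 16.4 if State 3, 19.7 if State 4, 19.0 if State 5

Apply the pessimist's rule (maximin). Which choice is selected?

Row minima: Oats=1.8, Barley=1.6, Corn=6.7, Rye=1.3, Sorghum=4.4
Best worst-case = 6.7 → Corn.

Corn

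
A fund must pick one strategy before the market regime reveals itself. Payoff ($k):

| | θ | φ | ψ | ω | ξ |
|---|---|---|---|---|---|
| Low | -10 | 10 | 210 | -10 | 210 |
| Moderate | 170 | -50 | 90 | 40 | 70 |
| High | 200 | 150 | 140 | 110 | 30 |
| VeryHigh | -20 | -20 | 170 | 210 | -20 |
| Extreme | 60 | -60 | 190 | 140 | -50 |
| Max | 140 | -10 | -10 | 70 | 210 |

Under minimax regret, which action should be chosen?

High

Column bests: θ=200, φ=150, ψ=210, ω=210, ξ=210.
Low regrets: 210, 140, 0, 220, 0 → max 220
Moderate regrets: 30, 200, 120, 170, 140 → max 200
High regrets: 0, 0, 70, 100, 180 → max 180
VeryHigh regrets: 220, 170, 40, 0, 230 → max 230
Extreme regrets: 140, 210, 20, 70, 260 → max 260
Max regrets: 60, 160, 220, 140, 0 → max 220
Smallest max regret = 180 → High.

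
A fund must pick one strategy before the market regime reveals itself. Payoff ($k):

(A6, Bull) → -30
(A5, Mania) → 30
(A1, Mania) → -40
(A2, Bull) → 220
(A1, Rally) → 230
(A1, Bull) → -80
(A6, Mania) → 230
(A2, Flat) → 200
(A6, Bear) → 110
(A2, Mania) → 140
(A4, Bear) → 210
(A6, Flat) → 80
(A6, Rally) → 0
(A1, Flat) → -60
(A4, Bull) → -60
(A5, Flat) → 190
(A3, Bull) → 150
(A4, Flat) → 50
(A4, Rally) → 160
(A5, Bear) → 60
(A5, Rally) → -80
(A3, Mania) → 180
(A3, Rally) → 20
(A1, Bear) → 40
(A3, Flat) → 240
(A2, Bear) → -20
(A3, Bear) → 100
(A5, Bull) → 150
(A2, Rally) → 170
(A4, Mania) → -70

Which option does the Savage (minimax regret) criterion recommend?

A3

Column bests: Bear=210, Flat=240, Bull=220, Rally=230, Mania=230.
A1 regrets: 170, 300, 300, 0, 270 → max 300
A2 regrets: 230, 40, 0, 60, 90 → max 230
A3 regrets: 110, 0, 70, 210, 50 → max 210
A4 regrets: 0, 190, 280, 70, 300 → max 300
A5 regrets: 150, 50, 70, 310, 200 → max 310
A6 regrets: 100, 160, 250, 230, 0 → max 250
Smallest max regret = 210 → A3.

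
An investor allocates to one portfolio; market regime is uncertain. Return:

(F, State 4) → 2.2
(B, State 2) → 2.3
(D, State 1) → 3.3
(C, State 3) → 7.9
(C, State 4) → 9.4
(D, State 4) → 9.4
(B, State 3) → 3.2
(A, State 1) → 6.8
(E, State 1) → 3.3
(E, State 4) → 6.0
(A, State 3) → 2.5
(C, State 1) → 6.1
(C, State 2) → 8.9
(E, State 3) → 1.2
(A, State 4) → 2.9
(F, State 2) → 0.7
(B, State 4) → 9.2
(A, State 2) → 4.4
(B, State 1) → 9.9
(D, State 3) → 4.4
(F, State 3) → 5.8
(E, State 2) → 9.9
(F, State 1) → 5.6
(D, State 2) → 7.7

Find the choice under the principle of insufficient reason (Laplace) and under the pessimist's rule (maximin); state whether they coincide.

Row averages: A=4.15, B=6.15, C=8.075, D=6.2, E=5.1, F=3.575
Highest average = 8.075 → C.
Row minima: A=2.5, B=2.3, C=6.1, D=3.3, E=1.2, F=0.7
Best worst-case = 6.1 → C.

laplace → C; maximin → C (agree)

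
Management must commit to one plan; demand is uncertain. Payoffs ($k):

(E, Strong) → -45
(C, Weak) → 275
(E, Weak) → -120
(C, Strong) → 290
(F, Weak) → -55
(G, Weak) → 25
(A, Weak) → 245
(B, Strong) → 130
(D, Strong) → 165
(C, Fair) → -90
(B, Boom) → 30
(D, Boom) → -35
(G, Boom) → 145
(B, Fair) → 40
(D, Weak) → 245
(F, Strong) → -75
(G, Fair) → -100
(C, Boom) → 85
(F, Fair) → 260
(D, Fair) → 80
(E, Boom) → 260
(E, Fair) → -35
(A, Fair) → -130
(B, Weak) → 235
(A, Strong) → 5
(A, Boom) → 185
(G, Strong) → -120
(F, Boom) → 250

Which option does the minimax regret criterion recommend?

B

Column bests: Weak=275, Fair=260, Strong=290, Boom=260.
A regrets: 30, 390, 285, 75 → max 390
B regrets: 40, 220, 160, 230 → max 230
C regrets: 0, 350, 0, 175 → max 350
D regrets: 30, 180, 125, 295 → max 295
E regrets: 395, 295, 335, 0 → max 395
F regrets: 330, 0, 365, 10 → max 365
G regrets: 250, 360, 410, 115 → max 410
Smallest max regret = 230 → B.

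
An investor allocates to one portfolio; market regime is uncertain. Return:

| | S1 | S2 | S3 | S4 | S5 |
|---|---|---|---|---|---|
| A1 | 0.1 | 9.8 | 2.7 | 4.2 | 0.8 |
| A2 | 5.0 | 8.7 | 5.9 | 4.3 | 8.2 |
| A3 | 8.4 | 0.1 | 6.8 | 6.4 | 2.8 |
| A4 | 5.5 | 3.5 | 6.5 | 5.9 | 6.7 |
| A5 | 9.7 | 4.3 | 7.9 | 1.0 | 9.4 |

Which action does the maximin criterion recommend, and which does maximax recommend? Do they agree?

Row minima: A1=0.1, A2=4.3, A3=0.1, A4=3.5, A5=1.0
Best worst-case = 4.3 → A2.
Row maxima: A1=9.8, A2=8.7, A3=8.4, A4=6.7, A5=9.7
Best best-case = 9.8 → A1.

maximin → A2; maximax → A1 (disagree)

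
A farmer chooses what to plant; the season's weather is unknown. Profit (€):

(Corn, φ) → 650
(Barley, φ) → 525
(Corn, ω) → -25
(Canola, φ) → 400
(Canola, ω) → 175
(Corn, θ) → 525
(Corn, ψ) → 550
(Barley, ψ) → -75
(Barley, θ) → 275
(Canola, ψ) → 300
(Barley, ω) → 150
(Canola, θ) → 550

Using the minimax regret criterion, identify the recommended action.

Corn

Column bests: θ=550, φ=650, ψ=550, ω=175.
Barley regrets: 275, 125, 625, 25 → max 625
Corn regrets: 25, 0, 0, 200 → max 200
Canola regrets: 0, 250, 250, 0 → max 250
Smallest max regret = 200 → Corn.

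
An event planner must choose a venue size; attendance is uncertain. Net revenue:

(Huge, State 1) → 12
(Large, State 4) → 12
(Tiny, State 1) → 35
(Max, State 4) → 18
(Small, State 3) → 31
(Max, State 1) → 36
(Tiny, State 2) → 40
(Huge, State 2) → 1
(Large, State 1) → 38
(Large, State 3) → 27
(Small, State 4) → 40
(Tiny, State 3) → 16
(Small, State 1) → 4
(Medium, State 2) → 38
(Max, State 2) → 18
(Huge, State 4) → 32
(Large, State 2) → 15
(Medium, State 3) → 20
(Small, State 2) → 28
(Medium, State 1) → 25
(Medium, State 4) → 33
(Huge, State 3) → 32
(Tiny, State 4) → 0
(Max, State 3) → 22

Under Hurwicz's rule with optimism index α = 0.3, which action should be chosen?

Tiny: 0.3·40 + 0.7·0 = 12
Small: 0.3·40 + 0.7·4 = 14.8
Medium: 0.3·38 + 0.7·20 = 25.4
Large: 0.3·38 + 0.7·12 = 19.8
Huge: 0.3·32 + 0.7·1 = 10.3
Max: 0.3·36 + 0.7·18 = 23.4
Highest Hurwicz score = 25.4 → Medium.

Medium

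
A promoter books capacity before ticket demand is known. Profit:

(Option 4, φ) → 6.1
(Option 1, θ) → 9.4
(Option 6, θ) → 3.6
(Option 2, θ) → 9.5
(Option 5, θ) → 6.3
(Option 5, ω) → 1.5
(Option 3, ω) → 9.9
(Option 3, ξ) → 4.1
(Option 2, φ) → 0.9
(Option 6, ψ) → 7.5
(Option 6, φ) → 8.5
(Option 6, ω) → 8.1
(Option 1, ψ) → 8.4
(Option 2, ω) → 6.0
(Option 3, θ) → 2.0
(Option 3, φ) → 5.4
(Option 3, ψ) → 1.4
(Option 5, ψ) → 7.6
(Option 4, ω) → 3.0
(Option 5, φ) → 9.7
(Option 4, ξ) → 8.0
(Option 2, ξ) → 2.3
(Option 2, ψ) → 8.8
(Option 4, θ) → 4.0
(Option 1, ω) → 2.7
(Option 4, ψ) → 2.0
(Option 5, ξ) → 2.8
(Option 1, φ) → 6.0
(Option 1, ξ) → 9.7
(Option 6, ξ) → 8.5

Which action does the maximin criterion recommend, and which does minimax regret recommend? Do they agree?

maximin → Option 6; minimax regret → Option 6 (agree)

Row minima: Option 1=2.7, Option 2=0.9, Option 3=1.4, Option 4=2.0, Option 5=1.5, Option 6=3.6
Best worst-case = 3.6 → Option 6.
Column bests: θ=9.5, φ=9.7, ψ=8.8, ω=9.9, ξ=9.7.
Option 1 regrets: 0.1, 3.7, 0.4, 7.2, 0.0 → max 7.2
Option 2 regrets: 0.0, 8.8, 0.0, 3.9, 7.4 → max 8.8
Option 3 regrets: 7.5, 4.3, 7.4, 0.0, 5.6 → max 7.5
Option 4 regrets: 5.5, 3.6, 6.8, 6.9, 1.7 → max 6.9
Option 5 regrets: 3.2, 0.0, 1.2, 8.4, 6.9 → max 8.4
Option 6 regrets: 5.9, 1.2, 1.3, 1.8, 1.2 → max 5.9
Smallest max regret = 5.9 → Option 6.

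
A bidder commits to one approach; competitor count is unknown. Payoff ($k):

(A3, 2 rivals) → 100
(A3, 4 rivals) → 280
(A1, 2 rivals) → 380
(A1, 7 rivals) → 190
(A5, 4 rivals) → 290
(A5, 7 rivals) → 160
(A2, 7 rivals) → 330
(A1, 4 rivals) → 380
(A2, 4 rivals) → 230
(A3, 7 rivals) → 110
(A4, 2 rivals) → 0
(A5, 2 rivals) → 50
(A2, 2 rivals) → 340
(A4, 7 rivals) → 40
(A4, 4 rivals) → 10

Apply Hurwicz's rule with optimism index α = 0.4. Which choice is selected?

A2

A1: 0.4·380 + 0.6·190 = 266
A2: 0.4·340 + 0.6·230 = 274
A3: 0.4·280 + 0.6·100 = 172
A4: 0.4·40 + 0.6·0 = 16
A5: 0.4·290 + 0.6·50 = 146
Highest Hurwicz score = 274 → A2.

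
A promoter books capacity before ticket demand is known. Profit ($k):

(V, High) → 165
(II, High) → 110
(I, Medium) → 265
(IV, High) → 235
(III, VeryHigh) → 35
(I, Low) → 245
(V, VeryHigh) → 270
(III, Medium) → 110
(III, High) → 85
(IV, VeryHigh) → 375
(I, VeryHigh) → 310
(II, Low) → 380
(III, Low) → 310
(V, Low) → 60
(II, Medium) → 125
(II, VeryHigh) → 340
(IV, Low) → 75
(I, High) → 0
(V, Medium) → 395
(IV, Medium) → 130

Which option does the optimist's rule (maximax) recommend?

V

Row maxima: I=310, II=380, III=310, IV=375, V=395
Best best-case = 395 → V.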